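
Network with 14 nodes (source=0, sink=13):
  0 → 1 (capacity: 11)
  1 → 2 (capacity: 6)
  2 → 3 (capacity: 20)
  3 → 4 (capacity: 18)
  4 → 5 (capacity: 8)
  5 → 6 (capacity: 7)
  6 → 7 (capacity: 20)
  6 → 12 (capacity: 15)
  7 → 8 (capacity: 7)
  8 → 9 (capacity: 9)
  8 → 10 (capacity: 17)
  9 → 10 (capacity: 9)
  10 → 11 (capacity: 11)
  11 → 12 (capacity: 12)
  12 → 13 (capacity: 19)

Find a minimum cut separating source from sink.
Min cut value = 6, edges: (1,2)

Min cut value: 6
Partition: S = [0, 1], T = [2, 3, 4, 5, 6, 7, 8, 9, 10, 11, 12, 13]
Cut edges: (1,2)

By max-flow min-cut theorem, max flow = min cut = 6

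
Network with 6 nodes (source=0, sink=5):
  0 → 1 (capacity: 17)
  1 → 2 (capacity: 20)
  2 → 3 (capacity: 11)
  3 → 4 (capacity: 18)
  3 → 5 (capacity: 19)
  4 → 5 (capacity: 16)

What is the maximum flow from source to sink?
Maximum flow = 11

Max flow: 11

Flow assignment:
  0 → 1: 11/17
  1 → 2: 11/20
  2 → 3: 11/11
  3 → 5: 11/19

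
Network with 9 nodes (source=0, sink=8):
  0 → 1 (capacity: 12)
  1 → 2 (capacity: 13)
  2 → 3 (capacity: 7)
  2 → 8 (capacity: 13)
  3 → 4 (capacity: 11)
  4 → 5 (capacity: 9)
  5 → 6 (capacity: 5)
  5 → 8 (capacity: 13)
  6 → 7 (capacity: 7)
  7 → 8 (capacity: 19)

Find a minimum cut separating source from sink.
Min cut value = 12, edges: (0,1)

Min cut value: 12
Partition: S = [0], T = [1, 2, 3, 4, 5, 6, 7, 8]
Cut edges: (0,1)

By max-flow min-cut theorem, max flow = min cut = 12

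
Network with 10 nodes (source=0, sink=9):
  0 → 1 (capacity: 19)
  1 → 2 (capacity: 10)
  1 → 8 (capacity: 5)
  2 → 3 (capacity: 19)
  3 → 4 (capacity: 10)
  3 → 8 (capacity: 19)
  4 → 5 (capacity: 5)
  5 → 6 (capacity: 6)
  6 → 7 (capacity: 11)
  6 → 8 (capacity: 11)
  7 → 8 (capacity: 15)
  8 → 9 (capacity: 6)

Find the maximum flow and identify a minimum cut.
Max flow = 6, Min cut edges: (8,9)

Maximum flow: 6
Minimum cut: (8,9)
Partition: S = [0, 1, 2, 3, 4, 5, 6, 7, 8], T = [9]

Max-flow min-cut theorem verified: both equal 6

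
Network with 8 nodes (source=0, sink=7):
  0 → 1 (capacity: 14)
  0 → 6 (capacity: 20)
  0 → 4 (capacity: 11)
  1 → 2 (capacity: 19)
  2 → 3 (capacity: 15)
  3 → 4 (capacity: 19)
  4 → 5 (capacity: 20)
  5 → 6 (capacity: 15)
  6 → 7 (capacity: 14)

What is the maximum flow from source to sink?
Maximum flow = 14

Max flow: 14

Flow assignment:
  0 → 1: 14/14
  1 → 2: 14/19
  2 → 3: 14/15
  3 → 4: 14/19
  4 → 5: 14/20
  5 → 6: 14/15
  6 → 7: 14/14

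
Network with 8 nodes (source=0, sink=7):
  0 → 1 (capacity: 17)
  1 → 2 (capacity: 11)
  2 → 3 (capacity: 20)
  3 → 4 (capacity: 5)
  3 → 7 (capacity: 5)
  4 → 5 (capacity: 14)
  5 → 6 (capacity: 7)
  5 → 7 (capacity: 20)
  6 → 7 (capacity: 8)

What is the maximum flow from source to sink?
Maximum flow = 10

Max flow: 10

Flow assignment:
  0 → 1: 10/17
  1 → 2: 10/11
  2 → 3: 10/20
  3 → 4: 5/5
  3 → 7: 5/5
  4 → 5: 5/14
  5 → 7: 5/20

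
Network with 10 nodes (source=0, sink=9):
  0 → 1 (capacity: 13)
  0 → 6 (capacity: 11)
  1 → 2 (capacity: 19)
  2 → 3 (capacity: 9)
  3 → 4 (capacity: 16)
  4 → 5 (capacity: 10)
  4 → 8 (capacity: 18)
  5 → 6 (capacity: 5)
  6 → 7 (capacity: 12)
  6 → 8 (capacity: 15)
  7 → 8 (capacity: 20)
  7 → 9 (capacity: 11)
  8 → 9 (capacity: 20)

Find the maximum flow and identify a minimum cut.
Max flow = 20, Min cut edges: (0,6), (2,3)

Maximum flow: 20
Minimum cut: (0,6), (2,3)
Partition: S = [0, 1, 2], T = [3, 4, 5, 6, 7, 8, 9]

Max-flow min-cut theorem verified: both equal 20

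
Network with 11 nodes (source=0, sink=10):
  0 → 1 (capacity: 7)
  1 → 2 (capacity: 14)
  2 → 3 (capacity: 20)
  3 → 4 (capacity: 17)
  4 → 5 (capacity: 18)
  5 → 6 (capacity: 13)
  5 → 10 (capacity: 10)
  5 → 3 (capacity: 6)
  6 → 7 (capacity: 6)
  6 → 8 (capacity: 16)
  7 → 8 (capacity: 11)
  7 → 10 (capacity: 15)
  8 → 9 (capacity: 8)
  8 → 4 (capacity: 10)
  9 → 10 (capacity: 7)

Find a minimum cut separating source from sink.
Min cut value = 7, edges: (0,1)

Min cut value: 7
Partition: S = [0], T = [1, 2, 3, 4, 5, 6, 7, 8, 9, 10]
Cut edges: (0,1)

By max-flow min-cut theorem, max flow = min cut = 7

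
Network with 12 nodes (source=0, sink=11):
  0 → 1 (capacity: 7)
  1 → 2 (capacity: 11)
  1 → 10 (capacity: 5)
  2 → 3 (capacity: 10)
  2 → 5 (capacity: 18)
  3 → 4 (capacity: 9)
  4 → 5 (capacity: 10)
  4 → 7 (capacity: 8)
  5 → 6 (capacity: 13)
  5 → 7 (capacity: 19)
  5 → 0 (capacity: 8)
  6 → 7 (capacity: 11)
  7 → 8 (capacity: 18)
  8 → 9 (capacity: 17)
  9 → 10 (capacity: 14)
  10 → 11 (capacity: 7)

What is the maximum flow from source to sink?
Maximum flow = 7

Max flow: 7

Flow assignment:
  0 → 1: 7/7
  1 → 2: 2/11
  1 → 10: 5/5
  2 → 5: 2/18
  5 → 7: 2/19
  7 → 8: 2/18
  8 → 9: 2/17
  9 → 10: 2/14
  10 → 11: 7/7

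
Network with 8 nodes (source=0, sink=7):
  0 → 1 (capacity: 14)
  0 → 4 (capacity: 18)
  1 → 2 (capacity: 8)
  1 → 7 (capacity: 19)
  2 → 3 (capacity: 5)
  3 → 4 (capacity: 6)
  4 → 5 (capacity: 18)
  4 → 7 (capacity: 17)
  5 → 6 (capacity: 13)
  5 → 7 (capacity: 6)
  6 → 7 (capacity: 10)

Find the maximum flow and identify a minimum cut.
Max flow = 32, Min cut edges: (0,1), (0,4)

Maximum flow: 32
Minimum cut: (0,1), (0,4)
Partition: S = [0], T = [1, 2, 3, 4, 5, 6, 7]

Max-flow min-cut theorem verified: both equal 32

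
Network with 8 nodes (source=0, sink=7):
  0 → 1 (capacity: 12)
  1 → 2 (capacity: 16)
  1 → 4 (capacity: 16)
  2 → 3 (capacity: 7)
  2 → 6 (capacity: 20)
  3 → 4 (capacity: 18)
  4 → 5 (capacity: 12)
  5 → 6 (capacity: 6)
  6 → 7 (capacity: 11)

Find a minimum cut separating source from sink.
Min cut value = 11, edges: (6,7)

Min cut value: 11
Partition: S = [0, 1, 2, 3, 4, 5, 6], T = [7]
Cut edges: (6,7)

By max-flow min-cut theorem, max flow = min cut = 11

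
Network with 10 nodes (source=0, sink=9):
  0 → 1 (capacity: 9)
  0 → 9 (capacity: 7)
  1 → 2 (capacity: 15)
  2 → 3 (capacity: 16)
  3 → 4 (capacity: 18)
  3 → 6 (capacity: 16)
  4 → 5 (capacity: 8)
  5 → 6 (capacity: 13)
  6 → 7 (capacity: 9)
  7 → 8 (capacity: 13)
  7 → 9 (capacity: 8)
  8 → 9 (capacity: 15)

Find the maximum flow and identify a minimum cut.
Max flow = 16, Min cut edges: (0,9), (6,7)

Maximum flow: 16
Minimum cut: (0,9), (6,7)
Partition: S = [0, 1, 2, 3, 4, 5, 6], T = [7, 8, 9]

Max-flow min-cut theorem verified: both equal 16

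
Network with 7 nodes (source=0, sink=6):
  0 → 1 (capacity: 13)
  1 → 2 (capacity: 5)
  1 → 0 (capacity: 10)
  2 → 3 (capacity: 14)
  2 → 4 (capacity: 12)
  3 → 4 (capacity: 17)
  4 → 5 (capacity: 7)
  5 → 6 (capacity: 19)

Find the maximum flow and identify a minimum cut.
Max flow = 5, Min cut edges: (1,2)

Maximum flow: 5
Minimum cut: (1,2)
Partition: S = [0, 1], T = [2, 3, 4, 5, 6]

Max-flow min-cut theorem verified: both equal 5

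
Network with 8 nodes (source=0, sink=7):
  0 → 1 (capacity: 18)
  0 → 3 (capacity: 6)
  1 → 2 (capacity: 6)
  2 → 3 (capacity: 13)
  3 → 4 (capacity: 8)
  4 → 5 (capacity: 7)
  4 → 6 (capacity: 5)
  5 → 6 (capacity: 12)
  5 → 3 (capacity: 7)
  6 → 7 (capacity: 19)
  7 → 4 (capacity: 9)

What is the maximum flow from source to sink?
Maximum flow = 8

Max flow: 8

Flow assignment:
  0 → 1: 6/18
  0 → 3: 2/6
  1 → 2: 6/6
  2 → 3: 6/13
  3 → 4: 8/8
  4 → 5: 3/7
  4 → 6: 5/5
  5 → 6: 3/12
  6 → 7: 8/19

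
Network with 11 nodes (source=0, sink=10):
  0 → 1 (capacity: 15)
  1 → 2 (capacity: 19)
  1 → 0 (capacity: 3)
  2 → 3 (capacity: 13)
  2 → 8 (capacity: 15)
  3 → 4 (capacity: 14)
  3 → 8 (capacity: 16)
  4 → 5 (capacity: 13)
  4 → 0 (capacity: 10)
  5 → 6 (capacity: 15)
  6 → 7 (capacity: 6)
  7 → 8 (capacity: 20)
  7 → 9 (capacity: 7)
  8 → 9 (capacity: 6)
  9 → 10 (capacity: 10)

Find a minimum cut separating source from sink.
Min cut value = 10, edges: (9,10)

Min cut value: 10
Partition: S = [0, 1, 2, 3, 4, 5, 6, 7, 8, 9], T = [10]
Cut edges: (9,10)

By max-flow min-cut theorem, max flow = min cut = 10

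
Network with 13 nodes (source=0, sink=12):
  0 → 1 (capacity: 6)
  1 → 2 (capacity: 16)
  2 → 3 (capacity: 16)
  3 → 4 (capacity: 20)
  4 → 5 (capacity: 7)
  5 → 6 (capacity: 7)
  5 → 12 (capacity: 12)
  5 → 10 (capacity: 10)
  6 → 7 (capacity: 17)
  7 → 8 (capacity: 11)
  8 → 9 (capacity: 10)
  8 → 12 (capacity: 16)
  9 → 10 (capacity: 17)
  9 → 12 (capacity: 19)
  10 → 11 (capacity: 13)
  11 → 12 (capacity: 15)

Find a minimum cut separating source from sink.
Min cut value = 6, edges: (0,1)

Min cut value: 6
Partition: S = [0], T = [1, 2, 3, 4, 5, 6, 7, 8, 9, 10, 11, 12]
Cut edges: (0,1)

By max-flow min-cut theorem, max flow = min cut = 6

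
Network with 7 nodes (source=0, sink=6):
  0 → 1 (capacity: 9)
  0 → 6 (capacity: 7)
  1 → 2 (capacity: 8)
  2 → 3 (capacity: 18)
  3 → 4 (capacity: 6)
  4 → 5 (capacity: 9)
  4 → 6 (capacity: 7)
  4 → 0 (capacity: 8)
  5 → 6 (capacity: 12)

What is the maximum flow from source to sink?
Maximum flow = 13

Max flow: 13

Flow assignment:
  0 → 1: 6/9
  0 → 6: 7/7
  1 → 2: 6/8
  2 → 3: 6/18
  3 → 4: 6/6
  4 → 6: 6/7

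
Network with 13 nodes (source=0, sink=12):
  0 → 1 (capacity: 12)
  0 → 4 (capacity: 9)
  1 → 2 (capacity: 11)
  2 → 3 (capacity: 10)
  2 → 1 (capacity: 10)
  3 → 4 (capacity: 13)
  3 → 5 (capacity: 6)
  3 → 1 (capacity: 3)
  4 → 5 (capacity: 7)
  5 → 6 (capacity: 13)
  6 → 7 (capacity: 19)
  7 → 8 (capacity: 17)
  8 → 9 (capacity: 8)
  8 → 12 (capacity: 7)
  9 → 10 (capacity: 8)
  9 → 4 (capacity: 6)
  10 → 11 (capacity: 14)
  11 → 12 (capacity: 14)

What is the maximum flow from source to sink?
Maximum flow = 13

Max flow: 13

Flow assignment:
  0 → 1: 10/12
  0 → 4: 3/9
  1 → 2: 10/11
  2 → 3: 10/10
  3 → 4: 4/13
  3 → 5: 6/6
  4 → 5: 7/7
  5 → 6: 13/13
  6 → 7: 13/19
  7 → 8: 13/17
  8 → 9: 6/8
  8 → 12: 7/7
  9 → 10: 6/8
  10 → 11: 6/14
  11 → 12: 6/14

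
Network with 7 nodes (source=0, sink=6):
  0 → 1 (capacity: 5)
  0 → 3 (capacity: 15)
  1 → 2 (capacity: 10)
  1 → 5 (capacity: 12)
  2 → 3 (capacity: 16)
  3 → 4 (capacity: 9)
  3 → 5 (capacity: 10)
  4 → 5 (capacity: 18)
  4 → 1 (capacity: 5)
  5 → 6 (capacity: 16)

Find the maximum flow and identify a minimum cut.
Max flow = 16, Min cut edges: (5,6)

Maximum flow: 16
Minimum cut: (5,6)
Partition: S = [0, 1, 2, 3, 4, 5], T = [6]

Max-flow min-cut theorem verified: both equal 16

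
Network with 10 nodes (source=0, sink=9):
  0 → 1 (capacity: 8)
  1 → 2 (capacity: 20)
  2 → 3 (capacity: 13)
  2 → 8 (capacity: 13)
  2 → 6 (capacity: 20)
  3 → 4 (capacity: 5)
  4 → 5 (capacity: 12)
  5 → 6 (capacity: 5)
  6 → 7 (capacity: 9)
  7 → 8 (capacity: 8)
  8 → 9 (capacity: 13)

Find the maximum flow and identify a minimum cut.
Max flow = 8, Min cut edges: (0,1)

Maximum flow: 8
Minimum cut: (0,1)
Partition: S = [0], T = [1, 2, 3, 4, 5, 6, 7, 8, 9]

Max-flow min-cut theorem verified: both equal 8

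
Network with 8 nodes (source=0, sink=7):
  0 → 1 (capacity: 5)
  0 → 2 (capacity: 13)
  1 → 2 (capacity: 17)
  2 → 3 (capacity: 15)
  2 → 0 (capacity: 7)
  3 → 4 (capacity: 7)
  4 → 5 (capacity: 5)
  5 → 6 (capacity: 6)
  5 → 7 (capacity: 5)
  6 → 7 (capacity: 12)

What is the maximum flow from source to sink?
Maximum flow = 5

Max flow: 5

Flow assignment:
  0 → 1: 2/5
  0 → 2: 3/13
  1 → 2: 2/17
  2 → 3: 5/15
  3 → 4: 5/7
  4 → 5: 5/5
  5 → 7: 5/5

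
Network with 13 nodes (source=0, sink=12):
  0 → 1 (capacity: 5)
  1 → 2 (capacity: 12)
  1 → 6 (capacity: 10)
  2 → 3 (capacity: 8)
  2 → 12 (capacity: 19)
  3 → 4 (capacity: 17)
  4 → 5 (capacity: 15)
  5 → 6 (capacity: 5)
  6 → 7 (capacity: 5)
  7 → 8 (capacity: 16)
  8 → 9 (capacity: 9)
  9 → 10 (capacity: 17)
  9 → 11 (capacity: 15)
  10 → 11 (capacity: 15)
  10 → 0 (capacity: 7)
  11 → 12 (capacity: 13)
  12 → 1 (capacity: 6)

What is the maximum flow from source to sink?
Maximum flow = 5

Max flow: 5

Flow assignment:
  0 → 1: 5/5
  1 → 2: 5/12
  2 → 12: 5/19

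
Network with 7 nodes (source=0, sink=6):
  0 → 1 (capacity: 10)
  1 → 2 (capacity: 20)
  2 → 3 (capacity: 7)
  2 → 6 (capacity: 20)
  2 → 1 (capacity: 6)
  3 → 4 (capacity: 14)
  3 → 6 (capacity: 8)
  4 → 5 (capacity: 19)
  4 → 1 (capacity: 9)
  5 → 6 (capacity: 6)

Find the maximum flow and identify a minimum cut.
Max flow = 10, Min cut edges: (0,1)

Maximum flow: 10
Minimum cut: (0,1)
Partition: S = [0], T = [1, 2, 3, 4, 5, 6]

Max-flow min-cut theorem verified: both equal 10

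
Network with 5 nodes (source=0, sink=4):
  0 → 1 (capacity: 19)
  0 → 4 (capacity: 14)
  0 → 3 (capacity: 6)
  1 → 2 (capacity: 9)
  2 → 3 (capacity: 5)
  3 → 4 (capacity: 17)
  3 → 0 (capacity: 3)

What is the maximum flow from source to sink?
Maximum flow = 25

Max flow: 25

Flow assignment:
  0 → 1: 5/19
  0 → 4: 14/14
  0 → 3: 6/6
  1 → 2: 5/9
  2 → 3: 5/5
  3 → 4: 11/17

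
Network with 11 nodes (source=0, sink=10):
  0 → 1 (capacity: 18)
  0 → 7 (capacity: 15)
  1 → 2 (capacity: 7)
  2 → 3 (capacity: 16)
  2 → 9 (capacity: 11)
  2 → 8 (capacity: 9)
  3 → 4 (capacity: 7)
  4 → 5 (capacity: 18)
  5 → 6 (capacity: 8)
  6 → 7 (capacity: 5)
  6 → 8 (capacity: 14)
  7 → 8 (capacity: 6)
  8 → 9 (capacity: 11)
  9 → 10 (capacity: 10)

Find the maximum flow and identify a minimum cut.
Max flow = 10, Min cut edges: (9,10)

Maximum flow: 10
Minimum cut: (9,10)
Partition: S = [0, 1, 2, 3, 4, 5, 6, 7, 8, 9], T = [10]

Max-flow min-cut theorem verified: both equal 10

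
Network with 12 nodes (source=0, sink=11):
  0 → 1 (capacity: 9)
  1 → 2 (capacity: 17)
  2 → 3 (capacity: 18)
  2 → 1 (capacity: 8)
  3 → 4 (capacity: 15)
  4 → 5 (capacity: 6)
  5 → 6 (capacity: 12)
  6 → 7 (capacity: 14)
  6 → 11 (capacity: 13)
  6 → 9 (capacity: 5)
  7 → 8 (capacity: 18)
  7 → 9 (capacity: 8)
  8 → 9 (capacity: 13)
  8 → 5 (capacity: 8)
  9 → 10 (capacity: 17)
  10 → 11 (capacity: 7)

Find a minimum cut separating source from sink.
Min cut value = 6, edges: (4,5)

Min cut value: 6
Partition: S = [0, 1, 2, 3, 4], T = [5, 6, 7, 8, 9, 10, 11]
Cut edges: (4,5)

By max-flow min-cut theorem, max flow = min cut = 6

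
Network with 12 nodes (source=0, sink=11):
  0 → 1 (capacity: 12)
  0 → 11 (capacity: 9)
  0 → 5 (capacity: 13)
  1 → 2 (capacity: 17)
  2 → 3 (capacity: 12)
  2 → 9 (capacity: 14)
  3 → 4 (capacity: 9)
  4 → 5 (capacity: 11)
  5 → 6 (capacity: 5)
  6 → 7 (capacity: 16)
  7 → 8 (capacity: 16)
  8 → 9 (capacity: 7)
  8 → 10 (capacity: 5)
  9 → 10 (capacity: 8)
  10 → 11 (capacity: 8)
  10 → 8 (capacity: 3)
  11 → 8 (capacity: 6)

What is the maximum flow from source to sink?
Maximum flow = 17

Max flow: 17

Flow assignment:
  0 → 1: 8/12
  0 → 11: 9/9
  1 → 2: 8/17
  2 → 9: 8/14
  9 → 10: 8/8
  10 → 11: 8/8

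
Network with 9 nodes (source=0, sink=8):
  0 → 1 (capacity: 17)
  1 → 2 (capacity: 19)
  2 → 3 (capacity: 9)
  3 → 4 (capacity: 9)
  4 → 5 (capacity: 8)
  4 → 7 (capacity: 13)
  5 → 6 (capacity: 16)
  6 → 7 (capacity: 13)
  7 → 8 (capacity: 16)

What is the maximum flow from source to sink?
Maximum flow = 9

Max flow: 9

Flow assignment:
  0 → 1: 9/17
  1 → 2: 9/19
  2 → 3: 9/9
  3 → 4: 9/9
  4 → 7: 9/13
  7 → 8: 9/16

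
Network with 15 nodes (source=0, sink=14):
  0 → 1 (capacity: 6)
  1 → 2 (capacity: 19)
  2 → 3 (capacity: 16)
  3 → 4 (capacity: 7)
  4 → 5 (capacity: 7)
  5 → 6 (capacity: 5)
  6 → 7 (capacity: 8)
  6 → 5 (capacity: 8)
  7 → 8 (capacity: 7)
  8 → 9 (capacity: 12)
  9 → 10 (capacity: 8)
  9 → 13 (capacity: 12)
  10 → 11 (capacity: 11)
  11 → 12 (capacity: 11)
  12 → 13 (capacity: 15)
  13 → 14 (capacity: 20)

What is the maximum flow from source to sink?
Maximum flow = 5

Max flow: 5

Flow assignment:
  0 → 1: 5/6
  1 → 2: 5/19
  2 → 3: 5/16
  3 → 4: 5/7
  4 → 5: 5/7
  5 → 6: 5/5
  6 → 7: 5/8
  7 → 8: 5/7
  8 → 9: 5/12
  9 → 13: 5/12
  13 → 14: 5/20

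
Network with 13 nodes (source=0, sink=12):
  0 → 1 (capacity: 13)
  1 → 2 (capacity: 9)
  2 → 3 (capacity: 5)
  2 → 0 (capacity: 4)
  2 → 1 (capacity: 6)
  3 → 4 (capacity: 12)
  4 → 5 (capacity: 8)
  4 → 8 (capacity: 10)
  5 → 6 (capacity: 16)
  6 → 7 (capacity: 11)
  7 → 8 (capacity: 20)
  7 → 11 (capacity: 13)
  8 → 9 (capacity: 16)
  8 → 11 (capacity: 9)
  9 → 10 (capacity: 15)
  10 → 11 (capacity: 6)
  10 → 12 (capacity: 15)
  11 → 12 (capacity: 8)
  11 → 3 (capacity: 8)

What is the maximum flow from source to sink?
Maximum flow = 5

Max flow: 5

Flow assignment:
  0 → 1: 9/13
  1 → 2: 9/9
  2 → 3: 5/5
  2 → 0: 4/4
  3 → 4: 5/12
  4 → 8: 5/10
  8 → 11: 5/9
  11 → 12: 5/8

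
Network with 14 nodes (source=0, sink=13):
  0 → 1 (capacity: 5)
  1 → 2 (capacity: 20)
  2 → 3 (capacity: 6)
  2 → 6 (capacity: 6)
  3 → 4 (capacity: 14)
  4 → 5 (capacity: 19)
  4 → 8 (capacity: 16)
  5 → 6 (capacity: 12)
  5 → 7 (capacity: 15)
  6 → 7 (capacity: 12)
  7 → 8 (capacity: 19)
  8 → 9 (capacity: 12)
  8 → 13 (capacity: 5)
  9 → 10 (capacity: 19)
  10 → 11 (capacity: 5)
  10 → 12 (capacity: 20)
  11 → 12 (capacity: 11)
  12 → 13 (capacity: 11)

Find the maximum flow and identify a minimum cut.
Max flow = 5, Min cut edges: (0,1)

Maximum flow: 5
Minimum cut: (0,1)
Partition: S = [0], T = [1, 2, 3, 4, 5, 6, 7, 8, 9, 10, 11, 12, 13]

Max-flow min-cut theorem verified: both equal 5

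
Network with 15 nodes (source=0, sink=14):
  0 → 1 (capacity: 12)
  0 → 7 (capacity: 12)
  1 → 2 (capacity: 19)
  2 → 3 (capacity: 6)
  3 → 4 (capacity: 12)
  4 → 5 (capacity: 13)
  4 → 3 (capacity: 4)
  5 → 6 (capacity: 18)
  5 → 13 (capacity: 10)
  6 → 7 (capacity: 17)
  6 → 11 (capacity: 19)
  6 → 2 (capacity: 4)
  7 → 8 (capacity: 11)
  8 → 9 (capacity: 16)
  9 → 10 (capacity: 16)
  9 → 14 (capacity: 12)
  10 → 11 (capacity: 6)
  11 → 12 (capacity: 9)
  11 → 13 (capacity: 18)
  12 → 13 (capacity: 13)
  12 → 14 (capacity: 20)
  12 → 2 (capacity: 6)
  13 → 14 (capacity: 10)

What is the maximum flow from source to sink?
Maximum flow = 17

Max flow: 17

Flow assignment:
  0 → 1: 6/12
  0 → 7: 11/12
  1 → 2: 6/19
  2 → 3: 6/6
  3 → 4: 6/12
  4 → 5: 6/13
  5 → 13: 6/10
  7 → 8: 11/11
  8 → 9: 11/16
  9 → 14: 11/12
  13 → 14: 6/10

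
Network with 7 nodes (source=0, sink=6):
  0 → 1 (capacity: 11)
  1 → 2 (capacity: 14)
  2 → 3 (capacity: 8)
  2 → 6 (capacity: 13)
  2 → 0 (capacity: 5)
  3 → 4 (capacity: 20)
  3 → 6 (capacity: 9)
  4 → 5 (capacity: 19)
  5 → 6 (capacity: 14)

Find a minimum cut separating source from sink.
Min cut value = 11, edges: (0,1)

Min cut value: 11
Partition: S = [0], T = [1, 2, 3, 4, 5, 6]
Cut edges: (0,1)

By max-flow min-cut theorem, max flow = min cut = 11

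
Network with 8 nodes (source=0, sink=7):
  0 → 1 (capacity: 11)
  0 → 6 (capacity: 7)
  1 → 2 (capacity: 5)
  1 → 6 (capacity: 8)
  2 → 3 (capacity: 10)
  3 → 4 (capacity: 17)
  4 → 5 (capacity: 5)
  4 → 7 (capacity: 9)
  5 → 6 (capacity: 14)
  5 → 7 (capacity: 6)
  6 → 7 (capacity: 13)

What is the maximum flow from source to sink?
Maximum flow = 18

Max flow: 18

Flow assignment:
  0 → 1: 11/11
  0 → 6: 7/7
  1 → 2: 5/5
  1 → 6: 6/8
  2 → 3: 5/10
  3 → 4: 5/17
  4 → 7: 5/9
  6 → 7: 13/13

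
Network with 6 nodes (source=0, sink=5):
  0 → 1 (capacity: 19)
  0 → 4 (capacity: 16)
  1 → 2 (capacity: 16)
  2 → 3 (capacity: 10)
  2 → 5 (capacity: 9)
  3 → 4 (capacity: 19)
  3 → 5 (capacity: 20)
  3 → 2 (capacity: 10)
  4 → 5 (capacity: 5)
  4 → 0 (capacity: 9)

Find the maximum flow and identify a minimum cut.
Max flow = 21, Min cut edges: (1,2), (4,5)

Maximum flow: 21
Minimum cut: (1,2), (4,5)
Partition: S = [0, 1, 4], T = [2, 3, 5]

Max-flow min-cut theorem verified: both equal 21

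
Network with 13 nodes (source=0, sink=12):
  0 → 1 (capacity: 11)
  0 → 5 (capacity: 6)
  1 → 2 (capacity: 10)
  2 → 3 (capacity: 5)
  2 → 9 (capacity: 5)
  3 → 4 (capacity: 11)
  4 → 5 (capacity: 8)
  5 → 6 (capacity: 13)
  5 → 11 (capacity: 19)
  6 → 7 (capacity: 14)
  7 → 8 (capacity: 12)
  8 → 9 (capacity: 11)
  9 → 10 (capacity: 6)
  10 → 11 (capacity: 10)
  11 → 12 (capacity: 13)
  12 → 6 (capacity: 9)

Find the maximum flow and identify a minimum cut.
Max flow = 13, Min cut edges: (11,12)

Maximum flow: 13
Minimum cut: (11,12)
Partition: S = [0, 1, 2, 3, 4, 5, 6, 7, 8, 9, 10, 11], T = [12]

Max-flow min-cut theorem verified: both equal 13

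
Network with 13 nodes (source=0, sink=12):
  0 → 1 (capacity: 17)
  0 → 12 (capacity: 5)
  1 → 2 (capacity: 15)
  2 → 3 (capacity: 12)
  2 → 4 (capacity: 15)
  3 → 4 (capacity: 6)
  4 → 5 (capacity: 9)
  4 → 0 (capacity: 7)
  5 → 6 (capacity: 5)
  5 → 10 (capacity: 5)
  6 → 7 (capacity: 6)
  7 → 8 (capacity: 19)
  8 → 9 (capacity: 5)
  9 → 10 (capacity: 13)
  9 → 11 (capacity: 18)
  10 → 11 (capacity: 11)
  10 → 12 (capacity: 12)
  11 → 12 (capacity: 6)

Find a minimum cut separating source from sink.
Min cut value = 14, edges: (0,12), (4,5)

Min cut value: 14
Partition: S = [0, 1, 2, 3, 4], T = [5, 6, 7, 8, 9, 10, 11, 12]
Cut edges: (0,12), (4,5)

By max-flow min-cut theorem, max flow = min cut = 14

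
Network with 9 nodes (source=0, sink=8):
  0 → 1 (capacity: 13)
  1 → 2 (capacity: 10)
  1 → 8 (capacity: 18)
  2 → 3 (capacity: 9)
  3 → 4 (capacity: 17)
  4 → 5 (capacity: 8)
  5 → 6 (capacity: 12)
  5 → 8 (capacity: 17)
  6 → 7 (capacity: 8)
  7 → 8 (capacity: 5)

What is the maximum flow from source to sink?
Maximum flow = 13

Max flow: 13

Flow assignment:
  0 → 1: 13/13
  1 → 8: 13/18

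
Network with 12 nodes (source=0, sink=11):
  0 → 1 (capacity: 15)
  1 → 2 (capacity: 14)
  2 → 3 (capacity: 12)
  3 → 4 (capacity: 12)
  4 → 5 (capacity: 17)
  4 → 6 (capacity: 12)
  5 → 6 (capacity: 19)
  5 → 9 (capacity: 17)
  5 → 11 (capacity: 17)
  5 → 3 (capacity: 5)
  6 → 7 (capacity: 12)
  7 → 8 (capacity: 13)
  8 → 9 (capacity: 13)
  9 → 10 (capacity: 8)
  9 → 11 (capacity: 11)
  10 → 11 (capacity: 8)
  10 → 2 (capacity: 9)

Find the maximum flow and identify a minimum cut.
Max flow = 12, Min cut edges: (3,4)

Maximum flow: 12
Minimum cut: (3,4)
Partition: S = [0, 1, 2, 3], T = [4, 5, 6, 7, 8, 9, 10, 11]

Max-flow min-cut theorem verified: both equal 12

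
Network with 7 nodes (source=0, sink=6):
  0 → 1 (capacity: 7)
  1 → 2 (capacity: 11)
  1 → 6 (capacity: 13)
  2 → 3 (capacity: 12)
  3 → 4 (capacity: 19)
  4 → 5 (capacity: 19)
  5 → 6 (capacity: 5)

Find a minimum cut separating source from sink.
Min cut value = 7, edges: (0,1)

Min cut value: 7
Partition: S = [0], T = [1, 2, 3, 4, 5, 6]
Cut edges: (0,1)

By max-flow min-cut theorem, max flow = min cut = 7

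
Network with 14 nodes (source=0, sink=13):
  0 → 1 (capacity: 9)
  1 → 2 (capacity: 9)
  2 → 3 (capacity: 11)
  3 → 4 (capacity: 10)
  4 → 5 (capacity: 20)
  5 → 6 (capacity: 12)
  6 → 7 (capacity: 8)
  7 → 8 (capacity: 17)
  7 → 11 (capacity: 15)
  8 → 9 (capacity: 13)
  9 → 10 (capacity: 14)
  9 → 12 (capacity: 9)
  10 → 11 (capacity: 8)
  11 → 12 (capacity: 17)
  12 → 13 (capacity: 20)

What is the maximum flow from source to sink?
Maximum flow = 8

Max flow: 8

Flow assignment:
  0 → 1: 8/9
  1 → 2: 8/9
  2 → 3: 8/11
  3 → 4: 8/10
  4 → 5: 8/20
  5 → 6: 8/12
  6 → 7: 8/8
  7 → 11: 8/15
  11 → 12: 8/17
  12 → 13: 8/20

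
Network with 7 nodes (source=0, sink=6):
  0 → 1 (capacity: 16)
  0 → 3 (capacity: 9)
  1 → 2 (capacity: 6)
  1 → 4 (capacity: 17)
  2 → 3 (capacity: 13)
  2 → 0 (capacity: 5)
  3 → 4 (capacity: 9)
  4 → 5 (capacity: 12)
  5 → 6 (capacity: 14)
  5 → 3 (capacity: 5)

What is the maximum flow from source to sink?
Maximum flow = 12

Max flow: 12

Flow assignment:
  0 → 1: 3/16
  0 → 3: 9/9
  1 → 4: 3/17
  3 → 4: 9/9
  4 → 5: 12/12
  5 → 6: 12/14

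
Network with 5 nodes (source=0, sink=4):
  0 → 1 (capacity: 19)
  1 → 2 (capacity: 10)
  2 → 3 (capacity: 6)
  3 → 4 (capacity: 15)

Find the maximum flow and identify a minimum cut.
Max flow = 6, Min cut edges: (2,3)

Maximum flow: 6
Minimum cut: (2,3)
Partition: S = [0, 1, 2], T = [3, 4]

Max-flow min-cut theorem verified: both equal 6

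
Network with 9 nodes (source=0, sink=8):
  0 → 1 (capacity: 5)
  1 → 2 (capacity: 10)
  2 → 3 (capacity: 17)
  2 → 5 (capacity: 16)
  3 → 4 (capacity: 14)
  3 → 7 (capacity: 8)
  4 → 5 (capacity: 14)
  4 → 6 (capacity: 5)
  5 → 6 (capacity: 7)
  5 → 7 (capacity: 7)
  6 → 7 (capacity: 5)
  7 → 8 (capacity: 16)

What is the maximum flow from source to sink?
Maximum flow = 5

Max flow: 5

Flow assignment:
  0 → 1: 5/5
  1 → 2: 5/10
  2 → 3: 5/17
  3 → 7: 5/8
  7 → 8: 5/16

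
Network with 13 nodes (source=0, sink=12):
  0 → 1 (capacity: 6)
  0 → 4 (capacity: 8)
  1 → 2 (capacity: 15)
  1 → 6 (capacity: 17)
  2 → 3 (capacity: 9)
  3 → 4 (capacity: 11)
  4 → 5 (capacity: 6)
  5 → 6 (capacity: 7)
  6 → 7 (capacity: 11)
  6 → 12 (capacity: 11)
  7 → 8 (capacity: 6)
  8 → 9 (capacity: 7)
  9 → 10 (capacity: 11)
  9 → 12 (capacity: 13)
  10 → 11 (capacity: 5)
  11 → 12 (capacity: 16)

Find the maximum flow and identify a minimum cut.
Max flow = 12, Min cut edges: (0,1), (4,5)

Maximum flow: 12
Minimum cut: (0,1), (4,5)
Partition: S = [0, 2, 3, 4], T = [1, 5, 6, 7, 8, 9, 10, 11, 12]

Max-flow min-cut theorem verified: both equal 12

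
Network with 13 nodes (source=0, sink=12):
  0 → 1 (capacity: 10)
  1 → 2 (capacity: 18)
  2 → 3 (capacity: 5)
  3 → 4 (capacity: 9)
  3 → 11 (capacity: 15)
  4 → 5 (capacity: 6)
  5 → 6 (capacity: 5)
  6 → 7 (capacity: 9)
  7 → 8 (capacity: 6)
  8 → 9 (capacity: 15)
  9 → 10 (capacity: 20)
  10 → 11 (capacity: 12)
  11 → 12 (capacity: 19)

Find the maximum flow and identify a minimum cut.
Max flow = 5, Min cut edges: (2,3)

Maximum flow: 5
Minimum cut: (2,3)
Partition: S = [0, 1, 2], T = [3, 4, 5, 6, 7, 8, 9, 10, 11, 12]

Max-flow min-cut theorem verified: both equal 5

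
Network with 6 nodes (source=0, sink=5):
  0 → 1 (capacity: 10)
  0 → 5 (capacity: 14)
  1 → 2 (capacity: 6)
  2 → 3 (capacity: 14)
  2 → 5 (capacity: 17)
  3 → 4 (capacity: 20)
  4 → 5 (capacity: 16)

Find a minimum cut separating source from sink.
Min cut value = 20, edges: (0,5), (1,2)

Min cut value: 20
Partition: S = [0, 1], T = [2, 3, 4, 5]
Cut edges: (0,5), (1,2)

By max-flow min-cut theorem, max flow = min cut = 20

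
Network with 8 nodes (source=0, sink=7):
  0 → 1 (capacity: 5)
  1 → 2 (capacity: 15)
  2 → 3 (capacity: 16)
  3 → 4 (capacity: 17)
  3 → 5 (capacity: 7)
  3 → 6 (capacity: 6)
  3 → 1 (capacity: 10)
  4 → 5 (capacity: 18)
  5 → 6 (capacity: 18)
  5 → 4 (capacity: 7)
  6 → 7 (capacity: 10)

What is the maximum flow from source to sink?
Maximum flow = 5

Max flow: 5

Flow assignment:
  0 → 1: 5/5
  1 → 2: 5/15
  2 → 3: 5/16
  3 → 6: 5/6
  6 → 7: 5/10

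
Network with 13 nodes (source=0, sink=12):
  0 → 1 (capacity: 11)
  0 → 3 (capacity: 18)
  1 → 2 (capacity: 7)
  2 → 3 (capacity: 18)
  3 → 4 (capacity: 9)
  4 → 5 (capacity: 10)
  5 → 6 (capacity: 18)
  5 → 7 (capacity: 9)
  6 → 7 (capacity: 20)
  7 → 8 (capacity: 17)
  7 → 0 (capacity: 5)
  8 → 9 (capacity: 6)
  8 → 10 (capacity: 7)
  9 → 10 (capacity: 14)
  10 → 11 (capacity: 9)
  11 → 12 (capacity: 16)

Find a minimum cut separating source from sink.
Min cut value = 9, edges: (10,11)

Min cut value: 9
Partition: S = [0, 1, 2, 3, 4, 5, 6, 7, 8, 9, 10], T = [11, 12]
Cut edges: (10,11)

By max-flow min-cut theorem, max flow = min cut = 9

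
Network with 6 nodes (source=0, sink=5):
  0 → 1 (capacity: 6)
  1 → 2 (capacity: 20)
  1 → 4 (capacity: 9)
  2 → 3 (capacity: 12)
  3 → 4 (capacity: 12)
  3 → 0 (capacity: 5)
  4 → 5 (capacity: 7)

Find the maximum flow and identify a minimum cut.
Max flow = 6, Min cut edges: (0,1)

Maximum flow: 6
Minimum cut: (0,1)
Partition: S = [0], T = [1, 2, 3, 4, 5]

Max-flow min-cut theorem verified: both equal 6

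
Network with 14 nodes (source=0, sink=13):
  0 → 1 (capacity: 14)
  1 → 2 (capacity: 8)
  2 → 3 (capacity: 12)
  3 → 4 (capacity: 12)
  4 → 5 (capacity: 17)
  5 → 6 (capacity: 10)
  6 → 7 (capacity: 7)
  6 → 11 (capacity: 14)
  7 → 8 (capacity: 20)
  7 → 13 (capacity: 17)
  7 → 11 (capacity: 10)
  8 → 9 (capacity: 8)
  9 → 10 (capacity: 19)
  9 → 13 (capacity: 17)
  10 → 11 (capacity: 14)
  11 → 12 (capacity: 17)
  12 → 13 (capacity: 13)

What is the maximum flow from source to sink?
Maximum flow = 8

Max flow: 8

Flow assignment:
  0 → 1: 8/14
  1 → 2: 8/8
  2 → 3: 8/12
  3 → 4: 8/12
  4 → 5: 8/17
  5 → 6: 8/10
  6 → 7: 7/7
  6 → 11: 1/14
  7 → 13: 7/17
  11 → 12: 1/17
  12 → 13: 1/13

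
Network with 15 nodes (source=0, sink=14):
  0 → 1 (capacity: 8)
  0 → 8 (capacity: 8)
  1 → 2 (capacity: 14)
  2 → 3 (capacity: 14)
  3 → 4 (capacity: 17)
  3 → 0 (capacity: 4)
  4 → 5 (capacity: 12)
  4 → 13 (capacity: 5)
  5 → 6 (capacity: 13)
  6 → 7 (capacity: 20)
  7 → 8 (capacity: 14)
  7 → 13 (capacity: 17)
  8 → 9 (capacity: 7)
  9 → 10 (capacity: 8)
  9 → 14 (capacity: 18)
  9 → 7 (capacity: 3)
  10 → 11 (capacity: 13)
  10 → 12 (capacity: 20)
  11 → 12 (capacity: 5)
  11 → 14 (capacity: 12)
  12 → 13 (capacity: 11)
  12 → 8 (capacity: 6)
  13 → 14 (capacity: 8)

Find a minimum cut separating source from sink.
Min cut value = 15, edges: (8,9), (13,14)

Min cut value: 15
Partition: S = [0, 1, 2, 3, 4, 5, 6, 7, 8, 12, 13], T = [9, 10, 11, 14]
Cut edges: (8,9), (13,14)

By max-flow min-cut theorem, max flow = min cut = 15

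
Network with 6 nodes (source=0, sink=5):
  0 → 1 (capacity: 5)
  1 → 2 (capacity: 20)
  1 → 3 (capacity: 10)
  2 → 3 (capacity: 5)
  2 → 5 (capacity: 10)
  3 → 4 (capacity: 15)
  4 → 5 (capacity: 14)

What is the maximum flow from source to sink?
Maximum flow = 5

Max flow: 5

Flow assignment:
  0 → 1: 5/5
  1 → 2: 5/20
  2 → 5: 5/10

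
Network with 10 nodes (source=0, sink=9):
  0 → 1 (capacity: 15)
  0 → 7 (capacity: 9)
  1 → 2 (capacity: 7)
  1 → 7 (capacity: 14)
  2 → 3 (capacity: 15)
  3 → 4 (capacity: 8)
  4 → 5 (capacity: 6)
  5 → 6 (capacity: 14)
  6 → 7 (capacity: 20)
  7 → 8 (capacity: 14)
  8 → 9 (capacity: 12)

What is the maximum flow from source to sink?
Maximum flow = 12

Max flow: 12

Flow assignment:
  0 → 1: 12/15
  1 → 2: 1/7
  1 → 7: 11/14
  2 → 3: 1/15
  3 → 4: 1/8
  4 → 5: 1/6
  5 → 6: 1/14
  6 → 7: 1/20
  7 → 8: 12/14
  8 → 9: 12/12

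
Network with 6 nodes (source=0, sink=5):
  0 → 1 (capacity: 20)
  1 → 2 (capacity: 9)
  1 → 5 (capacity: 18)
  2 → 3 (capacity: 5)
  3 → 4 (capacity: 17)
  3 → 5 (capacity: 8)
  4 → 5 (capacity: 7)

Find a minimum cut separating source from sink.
Min cut value = 20, edges: (0,1)

Min cut value: 20
Partition: S = [0], T = [1, 2, 3, 4, 5]
Cut edges: (0,1)

By max-flow min-cut theorem, max flow = min cut = 20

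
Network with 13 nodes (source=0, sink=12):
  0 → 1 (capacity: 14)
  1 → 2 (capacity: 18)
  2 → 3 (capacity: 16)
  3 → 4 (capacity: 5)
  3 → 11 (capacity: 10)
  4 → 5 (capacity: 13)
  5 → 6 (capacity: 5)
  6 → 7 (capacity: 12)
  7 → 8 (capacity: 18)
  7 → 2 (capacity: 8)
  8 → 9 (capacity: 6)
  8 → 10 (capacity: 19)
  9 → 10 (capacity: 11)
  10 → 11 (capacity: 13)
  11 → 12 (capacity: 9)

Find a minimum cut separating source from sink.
Min cut value = 9, edges: (11,12)

Min cut value: 9
Partition: S = [0, 1, 2, 3, 4, 5, 6, 7, 8, 9, 10, 11], T = [12]
Cut edges: (11,12)

By max-flow min-cut theorem, max flow = min cut = 9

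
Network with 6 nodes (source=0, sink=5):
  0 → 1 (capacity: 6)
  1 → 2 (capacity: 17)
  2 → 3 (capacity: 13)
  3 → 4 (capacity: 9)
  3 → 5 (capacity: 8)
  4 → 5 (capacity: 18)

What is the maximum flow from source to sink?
Maximum flow = 6

Max flow: 6

Flow assignment:
  0 → 1: 6/6
  1 → 2: 6/17
  2 → 3: 6/13
  3 → 5: 6/8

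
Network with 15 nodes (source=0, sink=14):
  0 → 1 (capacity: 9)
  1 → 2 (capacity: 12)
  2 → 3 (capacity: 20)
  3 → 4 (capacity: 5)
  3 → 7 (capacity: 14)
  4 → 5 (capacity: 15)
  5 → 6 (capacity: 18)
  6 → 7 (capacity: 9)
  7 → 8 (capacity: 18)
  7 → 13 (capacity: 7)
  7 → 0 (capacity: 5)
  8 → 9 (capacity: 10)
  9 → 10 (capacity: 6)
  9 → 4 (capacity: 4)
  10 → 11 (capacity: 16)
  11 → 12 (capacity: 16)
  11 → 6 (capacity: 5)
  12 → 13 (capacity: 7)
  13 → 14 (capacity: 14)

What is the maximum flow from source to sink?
Maximum flow = 9

Max flow: 9

Flow assignment:
  0 → 1: 9/9
  1 → 2: 9/12
  2 → 3: 9/20
  3 → 7: 9/14
  7 → 8: 2/18
  7 → 13: 7/7
  8 → 9: 2/10
  9 → 10: 2/6
  10 → 11: 2/16
  11 → 12: 2/16
  12 → 13: 2/7
  13 → 14: 9/14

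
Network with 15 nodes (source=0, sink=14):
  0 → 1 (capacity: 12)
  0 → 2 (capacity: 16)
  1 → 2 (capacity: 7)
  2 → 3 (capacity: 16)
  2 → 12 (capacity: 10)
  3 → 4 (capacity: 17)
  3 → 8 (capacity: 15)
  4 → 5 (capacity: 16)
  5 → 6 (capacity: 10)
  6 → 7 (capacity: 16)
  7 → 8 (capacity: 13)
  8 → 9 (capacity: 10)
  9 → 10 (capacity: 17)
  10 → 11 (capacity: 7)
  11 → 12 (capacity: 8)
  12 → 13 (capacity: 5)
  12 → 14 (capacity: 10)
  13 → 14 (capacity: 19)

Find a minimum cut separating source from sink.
Min cut value = 15, edges: (12,13), (12,14)

Min cut value: 15
Partition: S = [0, 1, 2, 3, 4, 5, 6, 7, 8, 9, 10, 11, 12], T = [13, 14]
Cut edges: (12,13), (12,14)

By max-flow min-cut theorem, max flow = min cut = 15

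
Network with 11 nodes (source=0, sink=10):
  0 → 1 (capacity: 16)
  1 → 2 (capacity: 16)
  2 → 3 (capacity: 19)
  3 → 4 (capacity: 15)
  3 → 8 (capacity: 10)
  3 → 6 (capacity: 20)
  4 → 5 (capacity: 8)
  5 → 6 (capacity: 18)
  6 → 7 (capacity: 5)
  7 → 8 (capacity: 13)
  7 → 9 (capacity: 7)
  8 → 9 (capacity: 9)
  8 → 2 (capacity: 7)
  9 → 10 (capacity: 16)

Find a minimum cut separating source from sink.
Min cut value = 14, edges: (6,7), (8,9)

Min cut value: 14
Partition: S = [0, 1, 2, 3, 4, 5, 6, 8], T = [7, 9, 10]
Cut edges: (6,7), (8,9)

By max-flow min-cut theorem, max flow = min cut = 14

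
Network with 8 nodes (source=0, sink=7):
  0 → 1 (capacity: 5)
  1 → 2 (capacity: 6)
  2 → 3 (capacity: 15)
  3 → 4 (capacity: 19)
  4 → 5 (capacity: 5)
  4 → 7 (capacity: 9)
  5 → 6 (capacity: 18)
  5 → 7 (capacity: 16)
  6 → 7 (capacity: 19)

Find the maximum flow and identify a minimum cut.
Max flow = 5, Min cut edges: (0,1)

Maximum flow: 5
Minimum cut: (0,1)
Partition: S = [0], T = [1, 2, 3, 4, 5, 6, 7]

Max-flow min-cut theorem verified: both equal 5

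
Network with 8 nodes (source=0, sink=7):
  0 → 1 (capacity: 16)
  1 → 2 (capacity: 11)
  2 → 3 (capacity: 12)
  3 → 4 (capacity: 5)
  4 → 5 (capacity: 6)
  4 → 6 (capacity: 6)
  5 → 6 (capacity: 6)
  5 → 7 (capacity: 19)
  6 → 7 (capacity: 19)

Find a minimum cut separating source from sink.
Min cut value = 5, edges: (3,4)

Min cut value: 5
Partition: S = [0, 1, 2, 3], T = [4, 5, 6, 7]
Cut edges: (3,4)

By max-flow min-cut theorem, max flow = min cut = 5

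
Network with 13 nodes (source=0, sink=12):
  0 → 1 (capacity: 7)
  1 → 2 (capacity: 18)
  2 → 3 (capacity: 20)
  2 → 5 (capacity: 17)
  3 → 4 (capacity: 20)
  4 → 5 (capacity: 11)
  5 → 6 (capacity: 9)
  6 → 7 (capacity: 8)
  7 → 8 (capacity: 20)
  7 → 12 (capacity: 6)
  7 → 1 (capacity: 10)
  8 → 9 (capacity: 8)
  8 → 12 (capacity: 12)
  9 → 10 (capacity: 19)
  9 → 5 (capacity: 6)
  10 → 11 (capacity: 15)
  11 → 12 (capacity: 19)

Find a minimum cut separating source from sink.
Min cut value = 7, edges: (0,1)

Min cut value: 7
Partition: S = [0], T = [1, 2, 3, 4, 5, 6, 7, 8, 9, 10, 11, 12]
Cut edges: (0,1)

By max-flow min-cut theorem, max flow = min cut = 7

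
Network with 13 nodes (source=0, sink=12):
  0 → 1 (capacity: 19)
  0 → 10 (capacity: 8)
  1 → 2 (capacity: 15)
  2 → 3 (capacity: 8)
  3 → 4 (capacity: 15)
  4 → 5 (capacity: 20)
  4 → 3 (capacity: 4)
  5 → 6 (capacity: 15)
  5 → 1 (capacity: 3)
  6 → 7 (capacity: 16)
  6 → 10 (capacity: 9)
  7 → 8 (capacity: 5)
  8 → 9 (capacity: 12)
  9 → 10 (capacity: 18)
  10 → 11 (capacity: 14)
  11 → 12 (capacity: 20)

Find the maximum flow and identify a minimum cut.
Max flow = 14, Min cut edges: (10,11)

Maximum flow: 14
Minimum cut: (10,11)
Partition: S = [0, 1, 2, 3, 4, 5, 6, 7, 8, 9, 10], T = [11, 12]

Max-flow min-cut theorem verified: both equal 14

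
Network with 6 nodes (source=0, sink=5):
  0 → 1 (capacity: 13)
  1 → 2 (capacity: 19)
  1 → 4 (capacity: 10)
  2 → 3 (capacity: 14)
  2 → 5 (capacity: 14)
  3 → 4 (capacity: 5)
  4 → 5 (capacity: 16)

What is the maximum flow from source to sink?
Maximum flow = 13

Max flow: 13

Flow assignment:
  0 → 1: 13/13
  1 → 2: 13/19
  2 → 5: 13/14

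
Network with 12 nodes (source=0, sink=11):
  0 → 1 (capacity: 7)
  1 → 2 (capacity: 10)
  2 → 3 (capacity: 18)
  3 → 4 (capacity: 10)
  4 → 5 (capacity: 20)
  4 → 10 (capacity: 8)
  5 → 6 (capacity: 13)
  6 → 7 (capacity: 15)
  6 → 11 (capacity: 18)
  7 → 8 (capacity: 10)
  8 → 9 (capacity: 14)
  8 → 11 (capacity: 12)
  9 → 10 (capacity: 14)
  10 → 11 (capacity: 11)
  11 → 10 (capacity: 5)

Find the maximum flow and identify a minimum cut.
Max flow = 7, Min cut edges: (0,1)

Maximum flow: 7
Minimum cut: (0,1)
Partition: S = [0], T = [1, 2, 3, 4, 5, 6, 7, 8, 9, 10, 11]

Max-flow min-cut theorem verified: both equal 7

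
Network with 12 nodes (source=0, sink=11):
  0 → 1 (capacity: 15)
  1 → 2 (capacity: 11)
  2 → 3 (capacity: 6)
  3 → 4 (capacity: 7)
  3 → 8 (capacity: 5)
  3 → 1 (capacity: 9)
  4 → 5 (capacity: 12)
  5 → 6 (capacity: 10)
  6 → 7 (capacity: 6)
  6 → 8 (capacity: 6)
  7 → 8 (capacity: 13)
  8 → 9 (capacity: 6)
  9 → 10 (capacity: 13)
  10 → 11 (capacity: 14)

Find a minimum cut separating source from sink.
Min cut value = 6, edges: (8,9)

Min cut value: 6
Partition: S = [0, 1, 2, 3, 4, 5, 6, 7, 8], T = [9, 10, 11]
Cut edges: (8,9)

By max-flow min-cut theorem, max flow = min cut = 6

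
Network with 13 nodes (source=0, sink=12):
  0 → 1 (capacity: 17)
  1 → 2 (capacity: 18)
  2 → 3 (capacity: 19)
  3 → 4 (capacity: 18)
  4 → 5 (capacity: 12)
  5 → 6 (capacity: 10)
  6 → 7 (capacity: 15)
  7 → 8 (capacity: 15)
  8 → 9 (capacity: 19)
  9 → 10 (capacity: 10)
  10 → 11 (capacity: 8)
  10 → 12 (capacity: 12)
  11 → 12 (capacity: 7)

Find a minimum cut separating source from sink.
Min cut value = 10, edges: (9,10)

Min cut value: 10
Partition: S = [0, 1, 2, 3, 4, 5, 6, 7, 8, 9], T = [10, 11, 12]
Cut edges: (9,10)

By max-flow min-cut theorem, max flow = min cut = 10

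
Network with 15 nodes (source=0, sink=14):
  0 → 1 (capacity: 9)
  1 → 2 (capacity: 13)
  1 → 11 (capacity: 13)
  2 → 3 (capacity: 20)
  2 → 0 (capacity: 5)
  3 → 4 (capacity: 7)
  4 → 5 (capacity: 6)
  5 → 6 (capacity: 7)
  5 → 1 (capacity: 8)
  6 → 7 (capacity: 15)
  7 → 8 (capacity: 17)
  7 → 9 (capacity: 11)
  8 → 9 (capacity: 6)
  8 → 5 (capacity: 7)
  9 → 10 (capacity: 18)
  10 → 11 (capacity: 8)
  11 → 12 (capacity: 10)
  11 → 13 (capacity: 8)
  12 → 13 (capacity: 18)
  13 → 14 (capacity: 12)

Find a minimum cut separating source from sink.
Min cut value = 9, edges: (0,1)

Min cut value: 9
Partition: S = [0], T = [1, 2, 3, 4, 5, 6, 7, 8, 9, 10, 11, 12, 13, 14]
Cut edges: (0,1)

By max-flow min-cut theorem, max flow = min cut = 9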